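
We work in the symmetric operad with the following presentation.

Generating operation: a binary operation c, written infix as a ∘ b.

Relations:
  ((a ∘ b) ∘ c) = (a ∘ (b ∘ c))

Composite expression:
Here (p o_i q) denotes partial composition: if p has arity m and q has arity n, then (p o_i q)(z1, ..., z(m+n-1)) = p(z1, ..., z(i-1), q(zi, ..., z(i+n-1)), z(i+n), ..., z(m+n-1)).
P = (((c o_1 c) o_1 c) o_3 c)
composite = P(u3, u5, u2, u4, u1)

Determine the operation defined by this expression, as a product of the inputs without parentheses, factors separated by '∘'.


Every regrouping of c is equal, so read the u-inputs in written order.
(u3 ∘ u5) spells out as u3 ∘ u5
(u2 ∘ u4) spells out as u2 ∘ u4
((u3 ∘ u5) ∘ (u2 ∘ u4)) spells out as u3 ∘ u5 ∘ u2 ∘ u4
(((u3 ∘ u5) ∘ (u2 ∘ u4)) ∘ u1) spells out as u3 ∘ u5 ∘ u2 ∘ u4 ∘ u1

u3 ∘ u5 ∘ u2 ∘ u4 ∘ u1


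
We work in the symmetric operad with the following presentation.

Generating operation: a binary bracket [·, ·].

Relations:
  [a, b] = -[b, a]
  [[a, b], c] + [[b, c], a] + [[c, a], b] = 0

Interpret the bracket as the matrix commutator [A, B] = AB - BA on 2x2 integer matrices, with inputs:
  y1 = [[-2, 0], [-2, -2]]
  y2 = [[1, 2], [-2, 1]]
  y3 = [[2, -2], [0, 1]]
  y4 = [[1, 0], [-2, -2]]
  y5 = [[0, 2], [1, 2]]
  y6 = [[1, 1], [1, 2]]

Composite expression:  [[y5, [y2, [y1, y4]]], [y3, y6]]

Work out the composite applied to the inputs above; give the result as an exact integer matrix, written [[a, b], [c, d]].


[y1, y4] = [[0, 0], [-6, 0]]
[y2, [y1, y4]] = [[-12, 0], [0, 12]]
[y5, [y2, [y1, y4]]] = [[0, 48], [-24, 0]]
[y3, y6] = [[-2, -1], [-1, 2]]
[[y5, [y2, [y1, y4]]], [y3, y6]] = [[-72, 192], [96, 72]]

[[-72, 192], [96, 72]]


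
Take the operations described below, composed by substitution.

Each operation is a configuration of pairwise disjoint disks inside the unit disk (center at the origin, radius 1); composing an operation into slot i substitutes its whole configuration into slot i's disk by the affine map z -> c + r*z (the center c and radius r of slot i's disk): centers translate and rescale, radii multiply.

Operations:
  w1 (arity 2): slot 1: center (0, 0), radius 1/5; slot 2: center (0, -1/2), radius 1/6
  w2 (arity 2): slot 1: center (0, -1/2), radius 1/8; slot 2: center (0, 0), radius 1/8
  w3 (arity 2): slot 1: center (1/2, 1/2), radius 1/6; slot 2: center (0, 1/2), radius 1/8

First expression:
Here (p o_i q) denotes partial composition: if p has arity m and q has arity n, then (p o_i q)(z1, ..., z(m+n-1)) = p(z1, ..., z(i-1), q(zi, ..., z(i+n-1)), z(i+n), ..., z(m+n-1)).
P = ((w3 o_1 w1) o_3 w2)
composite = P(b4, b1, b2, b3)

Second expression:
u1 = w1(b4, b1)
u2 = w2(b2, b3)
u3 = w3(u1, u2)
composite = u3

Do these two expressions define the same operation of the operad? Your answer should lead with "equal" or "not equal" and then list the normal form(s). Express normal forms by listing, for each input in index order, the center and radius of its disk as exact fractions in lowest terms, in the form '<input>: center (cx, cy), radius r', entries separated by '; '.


equal; the common form is b1: center (1/2, 5/12), radius 1/36; b2: center (0, 7/16), radius 1/64; b3: center (0, 1/2), radius 1/64; b4: center (1/2, 1/2), radius 1/30

In normal form, the first expression is b1: center (1/2, 5/12), radius 1/36; b2: center (0, 7/16), radius 1/64; b3: center (0, 1/2), radius 1/64; b4: center (1/2, 1/2), radius 1/30
In normal form, the second expression is b1: center (1/2, 5/12), radius 1/36; b2: center (0, 7/16), radius 1/64; b3: center (0, 1/2), radius 1/64; b4: center (1/2, 1/2), radius 1/30
Both agree, so they are equal.


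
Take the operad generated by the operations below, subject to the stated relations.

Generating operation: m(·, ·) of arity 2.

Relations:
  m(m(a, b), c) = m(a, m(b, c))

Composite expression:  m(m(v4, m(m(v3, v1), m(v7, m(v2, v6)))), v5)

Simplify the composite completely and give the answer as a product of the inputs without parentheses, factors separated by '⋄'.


The m-tree's shape is irrelevant; the v-reading-order decides.
m(v3, v1) reduces to v3 ⋄ v1
m(v2, v6) reduces to v2 ⋄ v6
m(v7, m(v2, v6)) reduces to v7 ⋄ v2 ⋄ v6
m(m(v3, v1), m(v7, m(v2, v6))) reduces to v3 ⋄ v1 ⋄ v7 ⋄ v2 ⋄ v6
m(v4, m(m(v3, v1), m(v7, m(v2, v6)))) reduces to v4 ⋄ v3 ⋄ v1 ⋄ v7 ⋄ v2 ⋄ v6
m(m(v4, m(m(v3, v1), m(v7, m(v2, v6)))), v5) reduces to v4 ⋄ v3 ⋄ v1 ⋄ v7 ⋄ v2 ⋄ v6 ⋄ v5

v4 ⋄ v3 ⋄ v1 ⋄ v7 ⋄ v2 ⋄ v6 ⋄ v5


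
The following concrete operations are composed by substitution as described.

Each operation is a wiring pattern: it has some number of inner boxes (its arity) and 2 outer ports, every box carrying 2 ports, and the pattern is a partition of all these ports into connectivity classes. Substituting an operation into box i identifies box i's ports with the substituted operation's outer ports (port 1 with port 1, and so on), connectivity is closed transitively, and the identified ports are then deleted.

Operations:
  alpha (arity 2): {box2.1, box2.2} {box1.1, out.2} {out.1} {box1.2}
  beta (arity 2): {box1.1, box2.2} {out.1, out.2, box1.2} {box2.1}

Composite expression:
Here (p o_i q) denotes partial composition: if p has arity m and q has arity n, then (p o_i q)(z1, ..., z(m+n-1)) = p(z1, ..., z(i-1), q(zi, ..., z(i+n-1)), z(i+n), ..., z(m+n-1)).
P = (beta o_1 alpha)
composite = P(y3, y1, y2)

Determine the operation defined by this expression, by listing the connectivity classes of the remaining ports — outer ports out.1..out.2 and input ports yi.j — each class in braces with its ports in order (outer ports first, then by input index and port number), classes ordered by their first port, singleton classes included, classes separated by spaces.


{out.1, out.2, y3.1} {y1.1, y1.2} {y2.1} {y2.2} {y3.2}

Connectivity passes through glued beta-boundaries; trace each wire chain.
after alpha, the pattern on (y3, y1) reads {out.1} {out.2, y3.1} {y1.1, y1.2} {y3.2} (out.j = its outer ports)
after beta, the pattern on (y3, y1, y2) reads {out.1, out.2, y3.1} {y1.1, y1.2} {y2.1} {y2.2} {y3.2} (out.j = its outer ports)


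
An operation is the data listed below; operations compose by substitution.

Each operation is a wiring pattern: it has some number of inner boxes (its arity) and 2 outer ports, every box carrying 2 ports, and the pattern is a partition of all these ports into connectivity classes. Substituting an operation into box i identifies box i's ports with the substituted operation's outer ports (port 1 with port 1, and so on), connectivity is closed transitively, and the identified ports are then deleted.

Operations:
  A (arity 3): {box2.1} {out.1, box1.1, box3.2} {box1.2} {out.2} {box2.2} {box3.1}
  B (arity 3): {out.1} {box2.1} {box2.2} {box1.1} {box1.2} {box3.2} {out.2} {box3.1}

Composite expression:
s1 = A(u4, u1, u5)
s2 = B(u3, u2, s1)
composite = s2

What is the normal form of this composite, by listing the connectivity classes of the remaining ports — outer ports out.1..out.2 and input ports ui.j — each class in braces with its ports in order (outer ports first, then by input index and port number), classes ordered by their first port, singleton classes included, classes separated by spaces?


{out.1} {out.2} {u1.1} {u1.2} {u2.1} {u2.2} {u3.1} {u3.2} {u4.1, u5.2} {u4.2} {u5.1}

Connectivity passes through glued B-boundaries; trace each wire chain.
through A, on inputs (u4, u1, u5): {out.1, u4.1, u5.2} {out.2} {u1.1} {u1.2} {u4.2} {u5.1} (out.j = stage outer ports)
through B, on inputs (u3, u2, u4, u1, u5): {out.1} {out.2} {u1.1} {u1.2} {u2.1} {u2.2} {u3.1} {u3.2} {u4.1, u5.2} {u4.2} {u5.1} (out.j = stage outer ports)


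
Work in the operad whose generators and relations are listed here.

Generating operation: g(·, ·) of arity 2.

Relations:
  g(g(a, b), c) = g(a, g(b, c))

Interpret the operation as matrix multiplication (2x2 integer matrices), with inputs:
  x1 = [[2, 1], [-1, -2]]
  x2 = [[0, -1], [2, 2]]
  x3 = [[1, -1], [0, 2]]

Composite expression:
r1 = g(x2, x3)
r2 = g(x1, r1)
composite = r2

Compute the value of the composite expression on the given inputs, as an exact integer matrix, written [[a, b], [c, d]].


[[2, -2], [-4, -2]]

g(x2, x3) = [[0, -2], [2, 2]]
g(x1, g(x2, x3)) = [[2, -2], [-4, -2]]


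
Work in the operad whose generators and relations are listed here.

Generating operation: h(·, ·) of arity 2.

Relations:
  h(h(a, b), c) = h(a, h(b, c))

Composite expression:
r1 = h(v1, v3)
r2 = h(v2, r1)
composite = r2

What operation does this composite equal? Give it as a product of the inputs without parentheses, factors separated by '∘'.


All parenthesizations of h agree; list the v-inputs left to right.
h(v1, v3) spells out as v1 ∘ v3
h(v2, h(v1, v3)) spells out as v2 ∘ v1 ∘ v3

v2 ∘ v1 ∘ v3


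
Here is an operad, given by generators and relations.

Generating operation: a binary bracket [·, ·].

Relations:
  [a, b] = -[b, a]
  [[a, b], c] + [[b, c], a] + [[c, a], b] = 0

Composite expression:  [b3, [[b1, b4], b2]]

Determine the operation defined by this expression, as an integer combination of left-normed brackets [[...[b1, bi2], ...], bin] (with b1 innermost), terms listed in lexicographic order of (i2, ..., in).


-[[[b1, b4], b2], b3]

In the tensor algebra, words opening b1 carry the b1-anchored form.
Composite bracket: [b3, [[b1, b4], b2]]
The bracket unfolds into 8 signed words via [a, b] = ab - ba (2^3 = 8).
Only words starting with b1 matter:
  sign of b1b4b2b3 is -1, so it contributes -[[[b1, b4], b2], b3]


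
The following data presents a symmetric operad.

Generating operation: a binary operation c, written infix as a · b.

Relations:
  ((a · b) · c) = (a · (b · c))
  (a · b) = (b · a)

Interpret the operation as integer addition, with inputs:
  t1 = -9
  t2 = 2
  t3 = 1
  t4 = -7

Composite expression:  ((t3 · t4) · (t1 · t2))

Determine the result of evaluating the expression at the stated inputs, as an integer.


(t3 · t4) = -6
(t1 · t2) = -7
((t3 · t4) · (t1 · t2)) = -13

-13


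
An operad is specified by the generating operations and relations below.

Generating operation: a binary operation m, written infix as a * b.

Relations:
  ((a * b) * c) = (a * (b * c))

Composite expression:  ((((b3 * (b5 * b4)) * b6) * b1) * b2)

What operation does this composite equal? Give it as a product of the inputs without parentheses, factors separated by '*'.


b3 * b5 * b4 * b6 * b1 * b2

Key point: m is associative — brackets drop, the b-order remains.
(b5 * b4) flattens to b5 * b4
(b3 * (b5 * b4)) flattens to b3 * b5 * b4
((b3 * (b5 * b4)) * b6) flattens to b3 * b5 * b4 * b6
(((b3 * (b5 * b4)) * b6) * b1) flattens to b3 * b5 * b4 * b6 * b1
((((b3 * (b5 * b4)) * b6) * b1) * b2) flattens to b3 * b5 * b4 * b6 * b1 * b2


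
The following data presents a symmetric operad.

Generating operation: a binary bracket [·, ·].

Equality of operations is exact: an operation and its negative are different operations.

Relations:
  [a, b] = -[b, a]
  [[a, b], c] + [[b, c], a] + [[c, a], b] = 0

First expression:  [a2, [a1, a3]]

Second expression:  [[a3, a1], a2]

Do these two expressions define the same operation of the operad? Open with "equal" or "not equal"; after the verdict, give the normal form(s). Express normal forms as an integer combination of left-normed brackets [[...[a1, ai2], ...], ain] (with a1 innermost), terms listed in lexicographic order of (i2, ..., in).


The first expression reduces to -[[a1, a3], a2]
The second expression reduces to -[[a1, a3], a2]
Both agree, so they are equal.

equal; both compose to -[[a1, a3], a2]


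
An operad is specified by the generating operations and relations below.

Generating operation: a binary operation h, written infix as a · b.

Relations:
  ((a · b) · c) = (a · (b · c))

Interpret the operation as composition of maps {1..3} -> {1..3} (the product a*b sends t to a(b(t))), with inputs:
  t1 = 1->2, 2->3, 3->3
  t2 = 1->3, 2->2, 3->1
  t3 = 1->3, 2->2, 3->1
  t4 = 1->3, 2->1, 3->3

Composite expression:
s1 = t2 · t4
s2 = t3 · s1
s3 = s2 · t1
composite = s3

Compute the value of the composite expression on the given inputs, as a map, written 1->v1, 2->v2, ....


1->1, 2->3, 3->3

(t2 · t4) = 1->1, 2->3, 3->1
(t3 · (t2 · t4)) = 1->3, 2->1, 3->3
((t3 · (t2 · t4)) · t1) = 1->1, 2->3, 3->3


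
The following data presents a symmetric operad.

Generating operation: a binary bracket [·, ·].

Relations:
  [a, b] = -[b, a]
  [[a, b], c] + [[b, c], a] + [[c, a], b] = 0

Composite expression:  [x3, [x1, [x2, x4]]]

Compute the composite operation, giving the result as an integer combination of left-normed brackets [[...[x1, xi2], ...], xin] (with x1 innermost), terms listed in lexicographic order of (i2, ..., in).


Skip Jacobi rewriting: expand, keep x1-initial words, read off terms.
Composite bracket: [x3, [x1, [x2, x4]]]
Expanding via [a, b] = ab - ba: 8 signed words (2^3 = 8).
Coefficients come from the x1-initial words:
  word x1x2x4x3 has sign -1, contributing -[[[x1, x2], x4], x3]
  word x1x4x2x3 has sign +1, contributing +[[[x1, x4], x2], x3]

-[[[x1, x2], x4], x3] + [[[x1, x4], x2], x3]


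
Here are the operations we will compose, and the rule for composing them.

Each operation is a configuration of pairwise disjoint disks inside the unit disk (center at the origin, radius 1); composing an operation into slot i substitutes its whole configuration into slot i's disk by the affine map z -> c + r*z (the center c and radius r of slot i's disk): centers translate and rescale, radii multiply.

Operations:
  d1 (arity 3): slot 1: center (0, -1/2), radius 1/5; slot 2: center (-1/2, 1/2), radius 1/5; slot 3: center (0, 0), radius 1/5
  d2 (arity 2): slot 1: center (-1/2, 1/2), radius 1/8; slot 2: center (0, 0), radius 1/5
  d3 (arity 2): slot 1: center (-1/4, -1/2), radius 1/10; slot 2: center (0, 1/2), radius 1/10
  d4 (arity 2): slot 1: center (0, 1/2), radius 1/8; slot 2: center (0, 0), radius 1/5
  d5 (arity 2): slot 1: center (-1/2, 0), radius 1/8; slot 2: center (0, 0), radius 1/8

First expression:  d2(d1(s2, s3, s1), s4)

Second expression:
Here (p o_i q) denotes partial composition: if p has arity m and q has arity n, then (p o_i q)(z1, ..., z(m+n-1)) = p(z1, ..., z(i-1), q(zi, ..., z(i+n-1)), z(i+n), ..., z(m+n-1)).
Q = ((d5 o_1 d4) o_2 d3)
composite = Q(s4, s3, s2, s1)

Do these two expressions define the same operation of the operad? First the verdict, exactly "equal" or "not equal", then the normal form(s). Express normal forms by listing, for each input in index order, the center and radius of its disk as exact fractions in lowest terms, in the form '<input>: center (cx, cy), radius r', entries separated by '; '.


Reducing the first expression gives s1: center (-1/2, 1/2), radius 1/40; s2: center (-1/2, 7/16), radius 1/40; s3: center (-9/16, 9/16), radius 1/40; s4: center (0, 0), radius 1/5
Reducing the second expression gives s1: center (0, 0), radius 1/8; s2: center (-1/2, 1/80), radius 1/400; s3: center (-81/160, -1/80), radius 1/400; s4: center (-1/2, 1/16), radius 1/64
No match — not equal.

not equal; first: s1: center (-1/2, 1/2), radius 1/40; s2: center (-1/2, 7/16), radius 1/40; s3: center (-9/16, 9/16), radius 1/40; s4: center (0, 0), radius 1/5; second: s1: center (0, 0), radius 1/8; s2: center (-1/2, 1/80), radius 1/400; s3: center (-81/160, -1/80), radius 1/400; s4: center (-1/2, 1/16), radius 1/64


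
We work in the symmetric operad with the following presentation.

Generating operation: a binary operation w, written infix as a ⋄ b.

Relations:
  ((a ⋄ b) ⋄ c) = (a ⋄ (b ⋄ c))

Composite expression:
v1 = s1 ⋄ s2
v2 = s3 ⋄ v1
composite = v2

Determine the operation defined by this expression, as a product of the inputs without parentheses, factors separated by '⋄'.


Every regrouping of w is equal, so read the s-inputs in written order.
(s1 ⋄ s2) collapses to s1 ⋄ s2
(s3 ⋄ (s1 ⋄ s2)) collapses to s3 ⋄ s1 ⋄ s2

s3 ⋄ s1 ⋄ s2


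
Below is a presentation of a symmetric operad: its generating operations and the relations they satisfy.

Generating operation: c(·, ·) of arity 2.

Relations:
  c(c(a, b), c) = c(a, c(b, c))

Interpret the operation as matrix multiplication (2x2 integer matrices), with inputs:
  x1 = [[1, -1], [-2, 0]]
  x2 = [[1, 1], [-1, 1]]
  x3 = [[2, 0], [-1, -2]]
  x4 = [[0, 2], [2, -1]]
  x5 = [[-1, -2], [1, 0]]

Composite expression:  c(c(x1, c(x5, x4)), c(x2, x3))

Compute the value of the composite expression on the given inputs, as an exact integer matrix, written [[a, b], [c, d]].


c(x5, x4) = [[-4, 0], [0, 2]]
c(x1, c(x5, x4)) = [[-4, -2], [8, 0]]
c(x2, x3) = [[1, -2], [-3, -2]]
c(c(x1, c(x5, x4)), c(x2, x3)) = [[2, 12], [8, -16]]

[[2, 12], [8, -16]]


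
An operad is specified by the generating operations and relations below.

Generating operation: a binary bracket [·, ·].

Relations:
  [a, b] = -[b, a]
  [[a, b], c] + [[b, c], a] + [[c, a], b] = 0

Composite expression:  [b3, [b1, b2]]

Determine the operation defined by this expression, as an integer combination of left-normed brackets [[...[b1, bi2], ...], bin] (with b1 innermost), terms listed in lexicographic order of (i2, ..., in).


-[[b1, b2], b3]

Skip Jacobi rewriting: expand, keep b1-initial words, read off terms.
Composite bracket: [b3, [b1, b2]]
Applying ab - ba throughout gives 4 signed words (2^2 = 4).
The b1-initial words carry the normal form:
  from b1b2b3, sign -1: term -[[b1, b2], b3]


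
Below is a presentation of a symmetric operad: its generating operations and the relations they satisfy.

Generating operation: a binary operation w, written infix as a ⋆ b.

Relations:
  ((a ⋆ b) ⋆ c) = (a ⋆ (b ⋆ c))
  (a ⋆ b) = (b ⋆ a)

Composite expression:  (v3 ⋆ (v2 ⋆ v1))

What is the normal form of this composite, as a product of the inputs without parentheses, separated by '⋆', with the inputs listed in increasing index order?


v1 ⋆ v2 ⋆ v3

Reordering under w is free, so list the v-inputs canonically.
(v2 ⋆ v1) reduces to v2 ⋆ v1
(v3 ⋆ (v2 ⋆ v1)) reduces to v3 ⋆ v2 ⋆ v1
rearranged into index order: v1 ⋆ v2 ⋆ v3


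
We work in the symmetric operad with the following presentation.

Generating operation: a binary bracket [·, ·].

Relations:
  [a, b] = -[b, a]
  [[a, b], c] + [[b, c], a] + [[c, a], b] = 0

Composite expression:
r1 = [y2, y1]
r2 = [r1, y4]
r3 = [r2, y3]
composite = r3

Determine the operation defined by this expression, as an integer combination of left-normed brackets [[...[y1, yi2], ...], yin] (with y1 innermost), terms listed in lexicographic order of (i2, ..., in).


-[[[y1, y2], y4], y3]

Skip Jacobi rewriting: expand, keep y1-initial words, read off terms.
Composite bracket: [[[y2, y1], y4], y3]
Expanding via [a, b] = ab - ba: 8 signed words (2^3 = 8).
Keep just the words that open with y1:
  y1y2y4y3 appears with sign -1, giving the term -[[[y1, y2], y4], y3]


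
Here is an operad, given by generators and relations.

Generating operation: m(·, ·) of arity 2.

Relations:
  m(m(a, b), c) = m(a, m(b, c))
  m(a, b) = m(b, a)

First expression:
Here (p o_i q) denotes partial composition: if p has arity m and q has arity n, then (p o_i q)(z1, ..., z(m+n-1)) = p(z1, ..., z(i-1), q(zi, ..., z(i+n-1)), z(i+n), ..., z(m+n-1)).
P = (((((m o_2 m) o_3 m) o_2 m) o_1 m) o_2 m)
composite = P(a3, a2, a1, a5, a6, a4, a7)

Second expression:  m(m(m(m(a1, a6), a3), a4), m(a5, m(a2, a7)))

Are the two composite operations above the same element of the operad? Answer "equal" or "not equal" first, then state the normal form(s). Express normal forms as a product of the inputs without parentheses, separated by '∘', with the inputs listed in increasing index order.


Normal form of the first expression: a1 ∘ a2 ∘ a3 ∘ a4 ∘ a5 ∘ a6 ∘ a7
Normal form of the second expression: a1 ∘ a2 ∘ a3 ∘ a4 ∘ a5 ∘ a6 ∘ a7
Both agree, so they are equal.

equal: each reduces to a1 ∘ a2 ∘ a3 ∘ a4 ∘ a5 ∘ a6 ∘ a7


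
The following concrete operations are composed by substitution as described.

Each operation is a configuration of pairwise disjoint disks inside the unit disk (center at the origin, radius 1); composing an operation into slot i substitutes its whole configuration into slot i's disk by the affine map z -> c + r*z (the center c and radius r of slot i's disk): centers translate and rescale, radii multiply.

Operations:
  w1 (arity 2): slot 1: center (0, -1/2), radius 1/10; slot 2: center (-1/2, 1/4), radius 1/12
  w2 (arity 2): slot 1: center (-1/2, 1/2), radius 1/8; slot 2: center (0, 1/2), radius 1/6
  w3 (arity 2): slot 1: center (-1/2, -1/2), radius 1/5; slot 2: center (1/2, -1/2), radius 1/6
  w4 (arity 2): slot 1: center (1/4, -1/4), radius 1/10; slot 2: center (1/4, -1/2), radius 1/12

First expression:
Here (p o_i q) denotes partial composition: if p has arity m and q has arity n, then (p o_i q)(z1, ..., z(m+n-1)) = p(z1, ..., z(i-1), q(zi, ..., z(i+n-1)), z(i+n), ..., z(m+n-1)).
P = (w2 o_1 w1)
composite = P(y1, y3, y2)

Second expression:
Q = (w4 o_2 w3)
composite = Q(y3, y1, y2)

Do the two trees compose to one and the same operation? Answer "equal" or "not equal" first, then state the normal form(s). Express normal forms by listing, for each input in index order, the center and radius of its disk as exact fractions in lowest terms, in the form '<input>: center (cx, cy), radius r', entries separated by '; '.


not equal — first y1: center (-1/2, 7/16), radius 1/80; y2: center (0, 1/2), radius 1/6; y3: center (-9/16, 17/32), radius 1/96, second y1: center (5/24, -13/24), radius 1/60; y2: center (7/24, -13/24), radius 1/72; y3: center (1/4, -1/4), radius 1/10


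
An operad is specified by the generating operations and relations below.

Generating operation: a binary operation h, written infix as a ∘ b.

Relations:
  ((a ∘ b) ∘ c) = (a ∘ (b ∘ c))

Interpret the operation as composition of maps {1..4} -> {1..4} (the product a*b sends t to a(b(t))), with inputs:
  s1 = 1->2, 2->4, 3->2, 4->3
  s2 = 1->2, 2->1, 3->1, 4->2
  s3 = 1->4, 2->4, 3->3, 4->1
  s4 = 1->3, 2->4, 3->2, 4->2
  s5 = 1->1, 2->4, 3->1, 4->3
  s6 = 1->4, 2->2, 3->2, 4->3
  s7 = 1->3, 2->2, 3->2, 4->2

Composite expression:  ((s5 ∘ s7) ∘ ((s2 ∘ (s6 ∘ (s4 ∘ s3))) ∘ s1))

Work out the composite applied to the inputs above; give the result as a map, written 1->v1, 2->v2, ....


1->1, 2->1, 3->1, 4->1

(s5 ∘ s7) = 1->1, 2->4, 3->4, 4->4
(s4 ∘ s3) = 1->2, 2->2, 3->2, 4->3
(s6 ∘ (s4 ∘ s3)) = 1->2, 2->2, 3->2, 4->2
(s2 ∘ (s6 ∘ (s4 ∘ s3))) = 1->1, 2->1, 3->1, 4->1
((s2 ∘ (s6 ∘ (s4 ∘ s3))) ∘ s1) = 1->1, 2->1, 3->1, 4->1
((s5 ∘ s7) ∘ ((s2 ∘ (s6 ∘ (s4 ∘ s3))) ∘ s1)) = 1->1, 2->1, 3->1, 4->1


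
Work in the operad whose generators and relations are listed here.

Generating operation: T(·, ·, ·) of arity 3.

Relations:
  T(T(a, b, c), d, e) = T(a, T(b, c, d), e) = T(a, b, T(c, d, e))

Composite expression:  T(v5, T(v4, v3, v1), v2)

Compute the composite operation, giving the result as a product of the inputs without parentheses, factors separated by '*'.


v5 * v4 * v3 * v1 * v2

All parenthesizations of T agree; list the v-inputs left to right.
T(v4, v3, v1) linearizes to v4 * v3 * v1
T(v5, T(v4, v3, v1), v2) linearizes to v5 * v4 * v3 * v1 * v2


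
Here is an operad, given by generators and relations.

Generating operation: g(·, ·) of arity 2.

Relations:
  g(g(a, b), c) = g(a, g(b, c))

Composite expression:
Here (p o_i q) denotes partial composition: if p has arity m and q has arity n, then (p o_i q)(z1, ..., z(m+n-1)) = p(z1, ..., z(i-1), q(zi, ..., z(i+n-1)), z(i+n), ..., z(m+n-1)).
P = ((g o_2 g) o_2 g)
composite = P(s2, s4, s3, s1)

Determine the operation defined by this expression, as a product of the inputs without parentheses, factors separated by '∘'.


s2 ∘ s4 ∘ s3 ∘ s1

Every regrouping of g is equal, so read the s-inputs in written order.
g(s4, s3) flattens to s4 ∘ s3
g(g(s4, s3), s1) flattens to s4 ∘ s3 ∘ s1
g(s2, g(g(s4, s3), s1)) flattens to s2 ∘ s4 ∘ s3 ∘ s1


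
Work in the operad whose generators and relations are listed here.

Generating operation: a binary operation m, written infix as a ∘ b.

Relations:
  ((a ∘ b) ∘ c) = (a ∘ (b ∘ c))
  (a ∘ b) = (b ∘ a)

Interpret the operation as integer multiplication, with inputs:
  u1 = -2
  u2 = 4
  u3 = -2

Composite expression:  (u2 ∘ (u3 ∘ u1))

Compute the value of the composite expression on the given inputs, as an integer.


16


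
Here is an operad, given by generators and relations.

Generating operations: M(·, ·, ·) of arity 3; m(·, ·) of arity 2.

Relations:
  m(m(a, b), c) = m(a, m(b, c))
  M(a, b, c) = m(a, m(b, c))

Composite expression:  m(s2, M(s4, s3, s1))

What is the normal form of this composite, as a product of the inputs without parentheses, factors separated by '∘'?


Key point: m is associative — brackets drop, the s-order remains.
M(s4, s3, s1) spells out as s4 ∘ s3 ∘ s1
m(s2, M(s4, s3, s1)) spells out as s2 ∘ s4 ∘ s3 ∘ s1

s2 ∘ s4 ∘ s3 ∘ s1


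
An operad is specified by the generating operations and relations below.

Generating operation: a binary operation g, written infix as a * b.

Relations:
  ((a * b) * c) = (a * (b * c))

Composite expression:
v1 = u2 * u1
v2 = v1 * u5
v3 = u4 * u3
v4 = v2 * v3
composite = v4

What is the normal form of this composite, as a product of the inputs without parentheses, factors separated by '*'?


Every regrouping of g is equal, so read the u-inputs in written order.
(u2 * u1) linearizes to u2 * u1
((u2 * u1) * u5) linearizes to u2 * u1 * u5
(u4 * u3) linearizes to u4 * u3
(((u2 * u1) * u5) * (u4 * u3)) linearizes to u2 * u1 * u5 * u4 * u3

u2 * u1 * u5 * u4 * u3


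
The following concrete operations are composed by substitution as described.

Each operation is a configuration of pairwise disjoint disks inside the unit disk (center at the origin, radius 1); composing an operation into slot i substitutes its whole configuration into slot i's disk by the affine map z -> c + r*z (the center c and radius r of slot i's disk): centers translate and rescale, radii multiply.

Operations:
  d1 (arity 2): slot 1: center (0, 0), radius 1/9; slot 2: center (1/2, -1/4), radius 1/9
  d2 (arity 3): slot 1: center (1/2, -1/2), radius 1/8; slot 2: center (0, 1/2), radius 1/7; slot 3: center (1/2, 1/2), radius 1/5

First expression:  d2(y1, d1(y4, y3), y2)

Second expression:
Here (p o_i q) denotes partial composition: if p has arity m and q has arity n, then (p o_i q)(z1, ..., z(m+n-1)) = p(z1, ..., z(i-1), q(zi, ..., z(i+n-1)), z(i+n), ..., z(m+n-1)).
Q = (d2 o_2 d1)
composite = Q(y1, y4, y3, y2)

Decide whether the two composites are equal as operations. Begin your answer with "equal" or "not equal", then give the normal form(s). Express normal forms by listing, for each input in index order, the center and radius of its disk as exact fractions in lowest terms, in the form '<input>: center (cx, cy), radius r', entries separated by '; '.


Normal form of the first expression: y1: center (1/2, -1/2), radius 1/8; y2: center (1/2, 1/2), radius 1/5; y3: center (1/14, 13/28), radius 1/63; y4: center (0, 1/2), radius 1/63
Normal form of the second expression: y1: center (1/2, -1/2), radius 1/8; y2: center (1/2, 1/2), radius 1/5; y3: center (1/14, 13/28), radius 1/63; y4: center (0, 1/2), radius 1/63
The forms coincide; equal.

equal: each reduces to y1: center (1/2, -1/2), radius 1/8; y2: center (1/2, 1/2), radius 1/5; y3: center (1/14, 13/28), radius 1/63; y4: center (0, 1/2), radius 1/63


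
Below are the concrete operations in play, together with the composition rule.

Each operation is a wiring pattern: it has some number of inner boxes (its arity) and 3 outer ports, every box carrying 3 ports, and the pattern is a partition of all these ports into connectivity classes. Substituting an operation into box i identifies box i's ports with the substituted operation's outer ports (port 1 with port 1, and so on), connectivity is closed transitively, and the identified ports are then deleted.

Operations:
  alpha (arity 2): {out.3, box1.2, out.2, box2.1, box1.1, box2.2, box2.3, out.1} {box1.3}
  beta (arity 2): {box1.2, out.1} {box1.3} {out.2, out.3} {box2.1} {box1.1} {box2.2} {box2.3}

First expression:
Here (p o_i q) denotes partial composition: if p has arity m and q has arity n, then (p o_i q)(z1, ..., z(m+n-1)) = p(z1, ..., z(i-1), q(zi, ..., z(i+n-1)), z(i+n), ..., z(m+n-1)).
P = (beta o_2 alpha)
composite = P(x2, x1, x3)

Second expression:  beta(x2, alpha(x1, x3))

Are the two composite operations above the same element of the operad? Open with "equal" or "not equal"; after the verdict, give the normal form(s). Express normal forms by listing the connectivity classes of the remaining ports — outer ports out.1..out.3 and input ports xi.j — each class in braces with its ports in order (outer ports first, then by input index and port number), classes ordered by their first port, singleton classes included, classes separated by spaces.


equal — both sides give {out.1, x2.2} {out.2, out.3} {x1.1, x1.2, x3.1, x3.2, x3.3} {x1.3} {x2.1} {x2.3}

The first expression reduces to {out.1, x2.2} {out.2, out.3} {x1.1, x1.2, x3.1, x3.2, x3.3} {x1.3} {x2.1} {x2.3}
The second expression reduces to {out.1, x2.2} {out.2, out.3} {x1.1, x1.2, x3.1, x3.2, x3.3} {x1.3} {x2.1} {x2.3}
Same normal form: equal.


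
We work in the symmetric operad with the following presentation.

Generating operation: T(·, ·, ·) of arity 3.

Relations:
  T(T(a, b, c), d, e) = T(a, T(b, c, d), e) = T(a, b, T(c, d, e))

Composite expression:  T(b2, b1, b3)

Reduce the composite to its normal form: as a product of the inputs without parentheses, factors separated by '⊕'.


The T-tree's shape is irrelevant; the b-reading-order decides.
T(b2, b1, b3) spells out as b2 ⊕ b1 ⊕ b3

b2 ⊕ b1 ⊕ b3


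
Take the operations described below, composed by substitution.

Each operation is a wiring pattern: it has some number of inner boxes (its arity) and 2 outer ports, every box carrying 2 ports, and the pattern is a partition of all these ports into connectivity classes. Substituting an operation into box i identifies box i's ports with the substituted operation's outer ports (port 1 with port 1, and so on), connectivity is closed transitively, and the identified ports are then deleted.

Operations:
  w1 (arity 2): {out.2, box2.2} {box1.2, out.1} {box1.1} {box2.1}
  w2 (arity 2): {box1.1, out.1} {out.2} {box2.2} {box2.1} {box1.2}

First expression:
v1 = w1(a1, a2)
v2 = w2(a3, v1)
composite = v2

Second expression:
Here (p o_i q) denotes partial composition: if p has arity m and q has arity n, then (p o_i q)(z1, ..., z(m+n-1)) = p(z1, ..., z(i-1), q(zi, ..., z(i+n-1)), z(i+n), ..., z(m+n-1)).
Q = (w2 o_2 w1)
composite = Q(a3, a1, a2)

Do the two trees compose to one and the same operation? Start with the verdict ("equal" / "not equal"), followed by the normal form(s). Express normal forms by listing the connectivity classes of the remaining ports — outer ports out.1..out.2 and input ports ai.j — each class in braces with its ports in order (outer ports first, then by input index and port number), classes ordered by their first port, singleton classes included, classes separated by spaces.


equal: each reduces to {out.1, a3.1} {out.2} {a1.1} {a1.2} {a2.1} {a2.2} {a3.2}


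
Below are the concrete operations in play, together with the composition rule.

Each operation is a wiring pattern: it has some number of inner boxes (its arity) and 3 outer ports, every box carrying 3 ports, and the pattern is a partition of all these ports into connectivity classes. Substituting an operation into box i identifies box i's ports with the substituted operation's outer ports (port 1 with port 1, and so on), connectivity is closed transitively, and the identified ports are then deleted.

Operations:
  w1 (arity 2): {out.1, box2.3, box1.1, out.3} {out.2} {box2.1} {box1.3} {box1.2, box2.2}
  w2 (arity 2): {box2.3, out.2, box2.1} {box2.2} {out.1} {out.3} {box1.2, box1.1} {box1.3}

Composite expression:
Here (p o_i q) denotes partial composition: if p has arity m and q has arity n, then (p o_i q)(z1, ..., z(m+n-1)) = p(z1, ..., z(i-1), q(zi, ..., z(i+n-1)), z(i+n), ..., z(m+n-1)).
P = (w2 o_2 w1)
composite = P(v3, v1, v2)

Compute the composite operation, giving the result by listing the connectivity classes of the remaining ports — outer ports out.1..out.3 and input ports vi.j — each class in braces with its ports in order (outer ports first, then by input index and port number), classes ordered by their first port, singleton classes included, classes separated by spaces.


Substituting into w2 glues patterns; closure does the rest.
through w1, on inputs (v1, v2): {out.1, out.3, v1.1, v2.3} {out.2} {v1.2, v2.2} {v1.3} {v2.1} (out.j = stage outer ports)
through w2, on inputs (v3, v1, v2): {out.1} {out.2, v1.1, v2.3} {out.3} {v1.2, v2.2} {v1.3} {v2.1} {v3.1, v3.2} {v3.3} (out.j = stage outer ports)

{out.1} {out.2, v1.1, v2.3} {out.3} {v1.2, v2.2} {v1.3} {v2.1} {v3.1, v3.2} {v3.3}


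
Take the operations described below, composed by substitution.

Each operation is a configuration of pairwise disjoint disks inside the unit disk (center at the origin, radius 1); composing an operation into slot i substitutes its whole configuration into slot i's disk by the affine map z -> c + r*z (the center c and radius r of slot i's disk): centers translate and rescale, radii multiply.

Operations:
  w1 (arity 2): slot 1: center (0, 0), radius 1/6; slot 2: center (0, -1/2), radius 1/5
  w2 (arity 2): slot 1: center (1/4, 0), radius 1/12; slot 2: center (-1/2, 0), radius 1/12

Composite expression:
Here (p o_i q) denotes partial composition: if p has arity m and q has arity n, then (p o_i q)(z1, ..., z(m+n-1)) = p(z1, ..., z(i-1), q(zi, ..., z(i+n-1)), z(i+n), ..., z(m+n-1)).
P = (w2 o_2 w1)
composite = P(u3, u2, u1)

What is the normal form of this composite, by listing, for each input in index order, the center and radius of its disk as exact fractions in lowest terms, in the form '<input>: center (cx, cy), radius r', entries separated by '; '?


u1: center (-1/2, -1/24), radius 1/60; u2: center (-1/2, 0), radius 1/72; u3: center (1/4, 0), radius 1/12

Follow each u-input down from w2: c' goes to c + r*c', radius to r*r'.
input u3: applying the 1 nested substitution gives center (1/4, 0), radius 1/12
input u2: applying the 2 nested substitutions gives center (-1/2, 0), radius 1/72
input u1: applying the 2 nested substitutions gives center (-1/2, -1/24), radius 1/60


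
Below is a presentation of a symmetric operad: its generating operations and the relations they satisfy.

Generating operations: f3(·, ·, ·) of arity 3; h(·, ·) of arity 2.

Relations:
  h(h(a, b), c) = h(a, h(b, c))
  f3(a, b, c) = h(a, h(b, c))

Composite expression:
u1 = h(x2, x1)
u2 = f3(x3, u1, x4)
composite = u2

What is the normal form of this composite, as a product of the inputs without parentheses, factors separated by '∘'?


x3 ∘ x2 ∘ x1 ∘ x4

Associativity of f3 dissolves the nesting; only the x-input order survives.
h(x2, x1) reduces to x2 ∘ x1
f3(x3, h(x2, x1), x4) reduces to x3 ∘ x2 ∘ x1 ∘ x4


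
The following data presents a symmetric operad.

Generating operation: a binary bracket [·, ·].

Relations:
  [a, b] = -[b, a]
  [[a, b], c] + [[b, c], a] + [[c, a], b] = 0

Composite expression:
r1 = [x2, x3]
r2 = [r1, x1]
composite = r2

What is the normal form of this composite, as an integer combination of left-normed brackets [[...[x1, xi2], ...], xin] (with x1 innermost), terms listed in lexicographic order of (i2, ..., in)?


-[[x1, x2], x3] + [[x1, x3], x2]

Skip Jacobi rewriting: expand, keep x1-initial words, read off terms.
Composite bracket: [[x2, x3], x1]
Each bracket splits as ab - ba, giving 4 signed words (2^2 = 4).
Only words starting with x1 matter:
  the word x1x2x3 carries sign -1 and contributes -[[x1, x2], x3]
  the word x1x3x2 carries sign +1 and contributes +[[x1, x3], x2]


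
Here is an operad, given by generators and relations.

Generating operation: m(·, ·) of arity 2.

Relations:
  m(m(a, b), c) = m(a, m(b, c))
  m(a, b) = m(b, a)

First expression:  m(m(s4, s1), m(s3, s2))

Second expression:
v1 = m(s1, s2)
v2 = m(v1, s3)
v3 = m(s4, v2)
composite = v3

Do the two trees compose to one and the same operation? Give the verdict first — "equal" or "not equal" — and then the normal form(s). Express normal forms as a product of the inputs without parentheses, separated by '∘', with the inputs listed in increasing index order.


equal; the common form is s1 ∘ s2 ∘ s3 ∘ s4

Normal form of the first expression: s1 ∘ s2 ∘ s3 ∘ s4
Normal form of the second expression: s1 ∘ s2 ∘ s3 ∘ s4
Identical normal forms: equal.


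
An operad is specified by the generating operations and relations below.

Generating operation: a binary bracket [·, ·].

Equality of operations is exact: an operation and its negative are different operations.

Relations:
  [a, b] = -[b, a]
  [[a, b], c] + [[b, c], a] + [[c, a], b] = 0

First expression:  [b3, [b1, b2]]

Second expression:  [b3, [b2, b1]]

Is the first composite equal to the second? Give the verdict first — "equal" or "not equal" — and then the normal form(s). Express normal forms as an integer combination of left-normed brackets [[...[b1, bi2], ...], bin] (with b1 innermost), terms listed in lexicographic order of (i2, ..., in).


Reducing the first expression gives -[[b1, b2], b3]
Reducing the second expression gives [[b1, b2], b3]
The normal forms differ: not equal.

not equal — first -[[b1, b2], b3], second [[b1, b2], b3]


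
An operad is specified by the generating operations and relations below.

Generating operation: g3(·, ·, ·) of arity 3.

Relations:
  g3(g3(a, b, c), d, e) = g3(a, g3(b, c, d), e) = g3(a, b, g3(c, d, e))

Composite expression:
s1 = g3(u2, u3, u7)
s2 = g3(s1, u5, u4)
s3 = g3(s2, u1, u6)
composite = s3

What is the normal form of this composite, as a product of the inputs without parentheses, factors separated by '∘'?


The g3-tree's shape is irrelevant; the u-reading-order decides.
g3(u2, u3, u7) reduces to u2 ∘ u3 ∘ u7
g3(g3(u2, u3, u7), u5, u4) reduces to u2 ∘ u3 ∘ u7 ∘ u5 ∘ u4
g3(g3(g3(u2, u3, u7), u5, u4), u1, u6) reduces to u2 ∘ u3 ∘ u7 ∘ u5 ∘ u4 ∘ u1 ∘ u6

u2 ∘ u3 ∘ u7 ∘ u5 ∘ u4 ∘ u1 ∘ u6


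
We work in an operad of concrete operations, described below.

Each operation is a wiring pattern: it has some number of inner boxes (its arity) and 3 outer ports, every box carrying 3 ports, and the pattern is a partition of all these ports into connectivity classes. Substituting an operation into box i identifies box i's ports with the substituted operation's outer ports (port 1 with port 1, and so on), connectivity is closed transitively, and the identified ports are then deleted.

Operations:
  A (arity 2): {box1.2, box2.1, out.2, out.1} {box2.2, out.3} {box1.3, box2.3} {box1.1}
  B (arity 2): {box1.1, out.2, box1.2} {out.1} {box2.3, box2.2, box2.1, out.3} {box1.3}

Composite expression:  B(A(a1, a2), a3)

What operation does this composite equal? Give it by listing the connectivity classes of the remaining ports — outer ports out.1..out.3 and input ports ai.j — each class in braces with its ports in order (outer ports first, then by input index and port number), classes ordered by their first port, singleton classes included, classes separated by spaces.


{out.1} {out.2, a1.2, a2.1} {out.3, a3.1, a3.2, a3.3} {a1.1} {a1.3, a2.3} {a2.2}


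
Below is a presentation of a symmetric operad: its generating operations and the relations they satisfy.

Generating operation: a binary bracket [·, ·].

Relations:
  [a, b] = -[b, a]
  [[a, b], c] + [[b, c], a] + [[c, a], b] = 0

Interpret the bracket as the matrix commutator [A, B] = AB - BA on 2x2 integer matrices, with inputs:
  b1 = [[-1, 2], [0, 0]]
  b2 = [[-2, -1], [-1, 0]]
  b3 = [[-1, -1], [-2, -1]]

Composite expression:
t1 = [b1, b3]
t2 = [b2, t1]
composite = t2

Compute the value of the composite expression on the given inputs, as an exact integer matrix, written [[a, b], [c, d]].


[b1, b3] = [[-4, 1], [-2, 4]]
[b2, [b1, b3]] = [[3, -10], [4, -3]]

[[3, -10], [4, -3]]
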